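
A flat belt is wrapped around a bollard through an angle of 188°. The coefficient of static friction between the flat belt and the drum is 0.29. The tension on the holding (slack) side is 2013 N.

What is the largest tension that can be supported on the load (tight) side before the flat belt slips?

T_max ≈ 5210 N

At impending slip the capstan equation gives T₂/T₁ = e^{μβ} with β in radians.
β = 188° × π/180 = 3.281 rad.
e^{μβ} = e^{0.29×3.281} = 2.59.
T₂ = T₁ · e^{μβ} = 2013 × 2.59 = 5210 N.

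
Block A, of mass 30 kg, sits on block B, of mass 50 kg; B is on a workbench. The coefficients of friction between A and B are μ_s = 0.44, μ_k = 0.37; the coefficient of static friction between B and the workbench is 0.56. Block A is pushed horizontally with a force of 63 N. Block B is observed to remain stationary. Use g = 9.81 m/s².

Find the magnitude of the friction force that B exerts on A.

f ≈ 63 N

The normal force B exerts on A is simply A's weight, N₁ = 294.3 N.
Maximum static friction on A from B: μ_s N₁ = 0.44×294.3 = 129.5 N.
Since P = 63 N ≤ 129.5 N, A does not slip on B; friction on A equals P = 63 N.
By Newton's third law B feels 63 N forward from A. With B stationary, the floor's static friction on B balances it: f₂ = 63 N (well within μ_s(m_A+m_B)g = 439.5 N).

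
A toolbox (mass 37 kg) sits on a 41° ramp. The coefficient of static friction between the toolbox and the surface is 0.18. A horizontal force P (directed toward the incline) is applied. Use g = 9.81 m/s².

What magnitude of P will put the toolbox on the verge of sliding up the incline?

P ≈ 452 N

At impending motion up the slope, friction acts down-slope at its limit: f = μ_s N.
Perpendicular to the incline: N = m g cos θ + P sin θ.
Along the incline: P cos θ = m g sin θ + μ_s N = m g sin θ + μ_s (m g cos θ + P sin θ).
Solving, P (cos θ − μ_s sin θ) = m g (sin θ + μ_s cos θ), so P = 37×9.81×(sin 41° + 0.18 cos 41°)/(cos 41° − 0.18 sin 41°) = 363×0.7919/0.6366 = 452 N.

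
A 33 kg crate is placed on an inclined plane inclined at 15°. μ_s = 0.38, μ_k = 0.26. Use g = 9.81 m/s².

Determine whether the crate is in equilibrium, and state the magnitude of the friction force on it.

N = m g cos θ = 313 N.
Down-slope weight component: m g sin θ = 83.8 N.
μ_s N = 119 N.
83.8 ≤ 119 N, so it stays put; friction = 83.8 N.

f ≈ 83.8 N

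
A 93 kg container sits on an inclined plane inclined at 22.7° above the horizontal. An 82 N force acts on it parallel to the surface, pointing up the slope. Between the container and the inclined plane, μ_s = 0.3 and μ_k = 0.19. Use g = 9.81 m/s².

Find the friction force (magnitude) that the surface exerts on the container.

f ≈ 160 N (up the incline)

Perpendicular to the surface, N = m g cos θ = 93·9.81·cos 22.7° = 841.7 N.
Parallel to the incline, ΣF = 0 gives f = m g sin θ − P = 352.1 − 82 = 270.1 N (up-slope positive).
Maximum static friction available: μ_s N = 0.3 × 841.7 = 252.5 N.
|270.1| exceeds 252.5 N, so the container slips down-slope; friction is kinetic, f = μ_k N = 0.19×841.7 = 160 N.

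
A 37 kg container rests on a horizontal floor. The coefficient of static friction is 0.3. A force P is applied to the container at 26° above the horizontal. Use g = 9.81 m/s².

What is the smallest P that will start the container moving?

P ≈ 106 N

N = m g − P sin α (the pull lifts the container).
At impending slip, P cos α = μ_s N = μ_s (m g − P sin α).
Solving: P (cos α + μ_s sin α) = μ_s m g → P = 0.3×363/(cos 26° + 0.3 sin 26°) = 109/1.03 = 106 N.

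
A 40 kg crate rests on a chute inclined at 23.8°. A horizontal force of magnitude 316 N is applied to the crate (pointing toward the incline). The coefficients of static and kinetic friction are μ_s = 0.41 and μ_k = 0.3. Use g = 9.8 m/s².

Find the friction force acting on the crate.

Normal direction: N = m g cos θ + P sin θ = 486.2 N.
Parallel to the incline: P cos θ − m g sin θ = 289.1 − 158.2 = 130.9 N; the friction needed to balance this is 130.9 N acting down the slope.
Maximum static friction: μ_s N = 0.41 × 486.2 = 199.3 N.
Since 130.9 N is within the 199.3 N limit, the crate stays put and friction is exactly 131 N.

f ≈ 131 N (down the incline)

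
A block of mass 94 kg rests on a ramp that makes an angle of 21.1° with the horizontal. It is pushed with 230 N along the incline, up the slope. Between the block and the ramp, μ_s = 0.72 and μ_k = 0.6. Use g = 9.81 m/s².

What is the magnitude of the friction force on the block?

Normal force: N = m g cos θ = 94 × 9.81 × cos 21.1° = 860.3 N.
Parallel to the incline, ΣF = 0 gives f = m g sin θ − P = 332 − 230 = 102 N (up-slope positive).
The static-friction ceiling is μ_s N = 0.72 × 860.3 = 619.4 N.
Since |102| ≤ 619.4 N, static friction is sufficient; f equals the required value, not μ_s N.

f ≈ 102 N (up the incline)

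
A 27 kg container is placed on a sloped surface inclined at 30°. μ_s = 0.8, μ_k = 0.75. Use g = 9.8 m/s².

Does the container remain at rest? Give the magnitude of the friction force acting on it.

f ≈ 132 N

N = m g cos θ = 229 N.
Down-slope weight component: m g sin θ = 132 N.
μ_s N = 183 N.
132 ≤ 183 N, so it stays put; friction = 132 N.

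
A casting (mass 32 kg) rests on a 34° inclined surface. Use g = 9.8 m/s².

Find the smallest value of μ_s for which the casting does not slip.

At the slip threshold m g sin θ = μ_s m g cos θ, so μ_s,min = tan θ.
μ_s,min = tan 34° = 0.675.

μ_s,min ≈ 0.675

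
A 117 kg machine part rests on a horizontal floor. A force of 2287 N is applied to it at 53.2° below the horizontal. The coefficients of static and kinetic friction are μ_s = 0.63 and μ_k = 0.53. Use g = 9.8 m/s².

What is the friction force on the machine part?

N = m g + P sin α = 1147 + 2287×sin 53.2° = 2978 N.
Horizontally, friction must balance P cos α = 1370 N.
The static-friction limit is μ_s N = 1876 N.
Since 1370 N does not exceed the limit, the machine part stays at rest and f = 1370 N.

f ≈ 1370 N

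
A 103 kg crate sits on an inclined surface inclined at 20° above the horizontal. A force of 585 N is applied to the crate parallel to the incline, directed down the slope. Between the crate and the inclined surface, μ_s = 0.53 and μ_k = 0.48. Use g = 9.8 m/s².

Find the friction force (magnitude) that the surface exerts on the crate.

f ≈ 455 N (up the incline)

Normal force: N = m g cos θ = 103 × 9.8 × cos 20° = 948.5 N.
The friction needed for equilibrium is m g sin θ + P = 345.2 + 585 = 930.2 N, measured positive up-slope.
Static friction can supply at most μ_s N = 502.7 N.
|930.2| exceeds 502.7 N, so the crate slips down-slope; friction is kinetic, f = μ_k N = 0.48×948.5 = 455 N.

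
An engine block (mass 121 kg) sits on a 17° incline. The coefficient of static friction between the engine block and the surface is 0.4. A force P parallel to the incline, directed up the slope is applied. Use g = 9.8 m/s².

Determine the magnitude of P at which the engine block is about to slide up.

P ≈ 800 N

At impending motion up the slope, friction acts down-slope at its limit: f = μ_s N.
P is parallel to the surface, so N = m g cos θ = 1130 N.
Along the incline: P = m g sin θ + μ_s N = 347 + 0.4×1130 = 800 N.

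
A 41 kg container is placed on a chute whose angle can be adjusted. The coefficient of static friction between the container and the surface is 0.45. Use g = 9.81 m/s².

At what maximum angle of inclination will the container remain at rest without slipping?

θ_max ≈ 24.2°

At the slip threshold, m g sin θ = μ_s · m g cos θ, so tan θ = μ_s.
θ_max = arctan(0.45) = 24.2°.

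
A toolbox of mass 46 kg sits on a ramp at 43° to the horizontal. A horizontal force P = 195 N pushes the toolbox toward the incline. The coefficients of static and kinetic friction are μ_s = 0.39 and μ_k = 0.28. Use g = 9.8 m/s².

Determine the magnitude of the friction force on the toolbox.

Normal direction: N = m g cos θ + P sin θ = 462.7 N.
Along the incline, the net driving force (taking up-slope positive) is P cos θ − m g sin θ = 142.6 − 307.4 = -164.8 N, so equilibrium requires friction f = 164.8 N (up-slope).
The limit of static friction is μ_s N = 180.4 N.
|f_req| = 164.8 ≤ 180.4 N → the toolbox is in equilibrium; friction equals the required value.

f ≈ 165 N (up the incline)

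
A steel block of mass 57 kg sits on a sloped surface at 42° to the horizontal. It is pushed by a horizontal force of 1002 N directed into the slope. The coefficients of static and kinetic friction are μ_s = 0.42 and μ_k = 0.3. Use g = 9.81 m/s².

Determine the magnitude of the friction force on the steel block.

f ≈ 370 N (down the incline)

Resolve perpendicular to the incline: N = m g cos θ + P sin θ = 57×9.81×cos 42° + 1002×sin 42° = 1086 N.
Parallel to the incline: P cos θ − m g sin θ = 744.6 − 374.2 = 370.5 N; the friction needed to balance this is 370.5 N acting down the slope.
Maximum static friction: μ_s N = 0.42 × 1086 = 456.1 N.
Since 370.5 N is within the 456.1 N limit, the steel block stays put and friction is exactly 370 N.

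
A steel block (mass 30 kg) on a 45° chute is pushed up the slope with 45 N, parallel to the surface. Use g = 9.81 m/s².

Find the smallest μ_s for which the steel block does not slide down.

N = m g cos θ = 208.1 N.
Friction must make up the shortfall along the incline: f = m g sin θ − P = 208.1 − 45 = 163.1 N.
At the threshold f = μ_s N, so μ_s,min = 163.1/208.1 = 0.784.

μ_s,min ≈ 0.784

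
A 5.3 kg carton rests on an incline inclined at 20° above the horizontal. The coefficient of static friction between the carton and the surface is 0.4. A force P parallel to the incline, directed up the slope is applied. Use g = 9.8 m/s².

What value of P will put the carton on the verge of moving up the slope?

At impending motion up the slope, friction acts down-slope at its limit: f = μ_s N.
P is parallel to the surface, so N = m g cos θ = 48.8 N.
Along the incline: P = m g sin θ + μ_s N = 17.8 + 0.4×48.8 = 37.3 N.

P ≈ 37.3 N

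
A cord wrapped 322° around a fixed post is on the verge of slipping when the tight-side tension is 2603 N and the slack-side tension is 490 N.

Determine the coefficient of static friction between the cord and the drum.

μ ≈ 0.297

T₂/T₁ = e^{μβ} → μ = ln(T₂/T₁)/β.
β = 322° = 5.62 rad.
μ = ln(2603/490)/5.62 = ln(5.312)/5.62 = 0.297.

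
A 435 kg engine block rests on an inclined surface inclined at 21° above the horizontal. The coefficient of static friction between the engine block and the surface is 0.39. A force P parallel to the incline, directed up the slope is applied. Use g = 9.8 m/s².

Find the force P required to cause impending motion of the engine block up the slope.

At impending motion up the slope, friction acts down-slope at its limit: f = μ_s N.
P is parallel to the surface, so N = m g cos θ = 3980 N.
Along the incline: P = m g sin θ + μ_s N = 1530 + 0.39×3980 = 3080 N.

P ≈ 3080 N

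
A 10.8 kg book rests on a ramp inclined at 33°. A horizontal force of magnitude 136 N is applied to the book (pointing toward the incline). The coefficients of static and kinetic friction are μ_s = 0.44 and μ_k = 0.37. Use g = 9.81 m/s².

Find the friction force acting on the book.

f ≈ 56.4 N (down the incline)

The horizontal push has a component P sin θ into the surface, so N = m g cos θ + P sin θ = 88.86 + 74.07 = 162.9 N.
Along the incline, the net driving force (taking up-slope positive) is P cos θ − m g sin θ = 114.1 − 57.7 = 56.36 N, so equilibrium requires friction f = -56.36 N (down-slope).
The limit of static friction is μ_s N = 71.69 N.
Since 56.36 N is within the 71.69 N limit, the book stays put and friction is exactly 56.4 N.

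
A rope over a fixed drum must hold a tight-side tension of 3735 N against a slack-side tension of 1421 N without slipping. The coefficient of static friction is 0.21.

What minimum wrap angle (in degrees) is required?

β_min ≈ 264°

T₂/T₁ = e^{μβ} → β = ln(T₂/T₁)/μ.
β = ln(3735/1421)/0.21 = 0.9664/0.21 = 4.602 rad.
In degrees: β = 4.602 × 180/π = 264°.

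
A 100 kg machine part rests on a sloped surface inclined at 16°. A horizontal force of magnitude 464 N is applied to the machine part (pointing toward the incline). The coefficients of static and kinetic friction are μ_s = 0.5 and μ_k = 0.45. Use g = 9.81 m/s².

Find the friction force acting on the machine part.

Resolve perpendicular to the incline: N = m g cos θ + P sin θ = 100×9.81×cos 16° + 464×sin 16° = 1071 N.
Parallel to the incline: P cos θ − m g sin θ = 446 − 270.4 = 175.6 N; the friction needed to balance this is 175.6 N acting down the slope.
Maximum static friction: μ_s N = 0.5 × 1071 = 535.4 N.
|f_req| = 175.6 ≤ 535.4 N → the machine part is in equilibrium; friction equals the required value.

f ≈ 176 N (down the incline)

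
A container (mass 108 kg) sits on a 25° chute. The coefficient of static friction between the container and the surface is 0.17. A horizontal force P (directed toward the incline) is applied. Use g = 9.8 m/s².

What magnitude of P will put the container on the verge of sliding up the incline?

At impending motion up the slope, friction acts down-slope at its limit: f = μ_s N.
Perpendicular to the incline: N = m g cos θ + P sin θ.
Along the incline: P cos θ = m g sin θ + μ_s N = m g sin θ + μ_s (m g cos θ + P sin θ).
Solving, P (cos θ − μ_s sin θ) = m g (sin θ + μ_s cos θ), so P = 108×9.8×(sin 25° + 0.17 cos 25°)/(cos 25° − 0.17 sin 25°) = 1060×0.5767/0.8345 = 731 N.

P ≈ 731 N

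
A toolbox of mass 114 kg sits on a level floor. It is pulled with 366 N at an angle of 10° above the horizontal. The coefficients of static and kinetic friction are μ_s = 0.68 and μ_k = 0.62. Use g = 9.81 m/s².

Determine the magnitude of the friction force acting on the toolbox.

N = m g − P sin α = 1118 − 366×sin 10° = 1055 N.
For equilibrium, f = P cos α = 366×cos 10° = 360.4 N.
The static-friction limit is μ_s N = 717.3 N.
360.4 ≤ 717.3 N → static; friction equals the required 360 N.

f ≈ 360 N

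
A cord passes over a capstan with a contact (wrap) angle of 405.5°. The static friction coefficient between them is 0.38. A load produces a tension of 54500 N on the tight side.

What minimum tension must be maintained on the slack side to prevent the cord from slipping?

Capstan equation at impending slip: T_tight/T_slack = e^{μβ}.
β = 405.5° = 7.077 rad; e^{μβ} = e^{0.38×7.077} = 14.72.
T_slack = T_tight / e^{μβ} = 54500 / 14.72 = 3700 N.

T_min ≈ 3700 N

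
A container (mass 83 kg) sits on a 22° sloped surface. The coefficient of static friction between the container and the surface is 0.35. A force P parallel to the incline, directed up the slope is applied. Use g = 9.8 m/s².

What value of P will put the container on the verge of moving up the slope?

P ≈ 569 N

At impending motion up the slope, friction acts down-slope at its limit: f = μ_s N.
P is parallel to the surface, so N = m g cos θ = 754 N.
Along the incline: P = m g sin θ + μ_s N = 305 + 0.35×754 = 569 N.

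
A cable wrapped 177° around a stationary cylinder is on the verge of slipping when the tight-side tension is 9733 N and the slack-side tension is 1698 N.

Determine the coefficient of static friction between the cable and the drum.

μ ≈ 0.565

T₂/T₁ = e^{μβ} → μ = ln(T₂/T₁)/β.
β = 177° = 3.089 rad.
μ = ln(9733/1698)/3.089 = ln(5.732)/3.089 = 0.565.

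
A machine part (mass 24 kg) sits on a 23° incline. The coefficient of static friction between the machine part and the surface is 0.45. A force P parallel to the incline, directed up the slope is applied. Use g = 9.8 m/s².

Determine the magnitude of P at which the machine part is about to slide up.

P ≈ 189 N

At impending motion up the slope, friction acts down-slope at its limit: f = μ_s N.
P is parallel to the surface, so N = m g cos θ = 217 N.
Along the incline: P = m g sin θ + μ_s N = 91.9 + 0.45×217 = 189 N.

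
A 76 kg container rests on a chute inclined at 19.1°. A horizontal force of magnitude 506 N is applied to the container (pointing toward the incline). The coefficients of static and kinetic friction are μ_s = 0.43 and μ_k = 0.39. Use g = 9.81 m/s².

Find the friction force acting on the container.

f ≈ 234 N (down the incline)

Resolve perpendicular to the incline: N = m g cos θ + P sin θ = 76×9.81×cos 19.1° + 506×sin 19.1° = 870.1 N.
Parallel to the incline: P cos θ − m g sin θ = 478.1 − 244 = 234.2 N; the friction needed to balance this is 234.2 N acting down the slope.
Maximum static friction: μ_s N = 0.43 × 870.1 = 374.1 N.
|f_req| = 234.2 ≤ 374.1 N → the container is in equilibrium; friction equals the required value.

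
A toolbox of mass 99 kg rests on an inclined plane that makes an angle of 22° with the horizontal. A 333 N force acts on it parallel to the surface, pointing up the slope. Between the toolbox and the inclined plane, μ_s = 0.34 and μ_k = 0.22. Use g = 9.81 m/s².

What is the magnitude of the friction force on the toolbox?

The normal reaction is N = m g cos θ = 900.5 N.
The friction needed for equilibrium is m g sin θ − P = 363.8 − 333 = 30.81 N, measured positive up-slope.
The static-friction ceiling is μ_s N = 0.34 × 900.5 = 306.2 N.
Since |30.81| ≤ 306.2 N, static friction is sufficient; f equals the required value, not μ_s N.

f ≈ 30.8 N (up the incline)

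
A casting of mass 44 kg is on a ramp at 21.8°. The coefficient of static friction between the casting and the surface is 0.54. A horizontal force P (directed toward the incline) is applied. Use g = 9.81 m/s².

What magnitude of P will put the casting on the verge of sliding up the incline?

At impending motion up the slope, friction acts down-slope at its limit: f = μ_s N.
Perpendicular to the incline: N = m g cos θ + P sin θ.
Along the incline: P cos θ = m g sin θ + μ_s N = m g sin θ + μ_s (m g cos θ + P sin θ).
Solving, P (cos θ − μ_s sin θ) = m g (sin θ + μ_s cos θ), so P = 44×9.81×(sin 21.8° + 0.54 cos 21.8°)/(cos 21.8° − 0.54 sin 21.8°) = 432×0.8728/0.7279 = 518 N.

P ≈ 518 N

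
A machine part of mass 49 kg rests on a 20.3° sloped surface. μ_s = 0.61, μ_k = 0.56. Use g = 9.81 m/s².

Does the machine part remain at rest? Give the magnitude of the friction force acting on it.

f ≈ 167 N

N = m g cos θ = 451 N.
Down-slope weight component: m g sin θ = 167 N.
μ_s N = 275 N.
167 ≤ 275 N, so it stays put; friction = 167 N.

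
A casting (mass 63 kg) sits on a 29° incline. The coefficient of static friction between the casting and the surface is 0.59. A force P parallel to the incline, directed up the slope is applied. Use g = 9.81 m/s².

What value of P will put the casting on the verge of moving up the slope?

P ≈ 619 N

At impending motion up the slope, friction acts down-slope at its limit: f = μ_s N.
P is parallel to the surface, so N = m g cos θ = 541 N.
Along the incline: P = m g sin θ + μ_s N = 300 + 0.59×541 = 619 N.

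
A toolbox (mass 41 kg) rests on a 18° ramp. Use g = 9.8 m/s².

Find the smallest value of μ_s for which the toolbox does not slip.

At the slip threshold m g sin θ = μ_s m g cos θ, so μ_s,min = tan θ.
μ_s,min = tan 18° = 0.325.

μ_s,min ≈ 0.325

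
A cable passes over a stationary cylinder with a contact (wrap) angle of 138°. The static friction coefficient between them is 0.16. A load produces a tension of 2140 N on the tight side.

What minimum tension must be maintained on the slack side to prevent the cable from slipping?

T_min ≈ 1460 N

Capstan equation at impending slip: T_tight/T_slack = e^{μβ}.
β = 138° = 2.409 rad; e^{μβ} = e^{0.16×2.409} = 1.47.
T_slack = T_tight / e^{μβ} = 2140 / 1.47 = 1460 N.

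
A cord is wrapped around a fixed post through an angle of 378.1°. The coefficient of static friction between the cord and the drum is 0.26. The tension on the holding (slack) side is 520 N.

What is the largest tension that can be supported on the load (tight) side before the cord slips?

At impending slip the capstan equation gives T₂/T₁ = e^{μβ} with β in radians.
β = 378.1° × π/180 = 6.599 rad.
e^{μβ} = e^{0.26×6.599} = 5.561.
T₂ = T₁ · e^{μβ} = 520 × 5.561 = 2890 N.

T_max ≈ 2890 N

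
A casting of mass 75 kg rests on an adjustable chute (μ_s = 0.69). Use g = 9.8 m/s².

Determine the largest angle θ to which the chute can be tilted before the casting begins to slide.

θ_max ≈ 34.6°

At the slip threshold, m g sin θ = μ_s · m g cos θ, so tan θ = μ_s.
θ_max = arctan(0.69) = 34.6°.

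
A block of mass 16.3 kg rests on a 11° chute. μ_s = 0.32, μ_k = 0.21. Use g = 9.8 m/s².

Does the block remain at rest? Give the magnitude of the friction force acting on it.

N = m g cos θ = 157 N.
Down-slope weight component: m g sin θ = 30.5 N.
μ_s N = 50.2 N.
30.5 ≤ 50.2 N, so it stays put; friction = 30.5 N.

f ≈ 30.5 N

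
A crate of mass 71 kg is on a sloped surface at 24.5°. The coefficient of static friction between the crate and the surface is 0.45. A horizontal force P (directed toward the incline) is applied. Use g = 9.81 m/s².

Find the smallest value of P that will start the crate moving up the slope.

At impending motion up the slope, friction acts down-slope at its limit: f = μ_s N.
Perpendicular to the incline: N = m g cos θ + P sin θ.
Along the incline: P cos θ = m g sin θ + μ_s N = m g sin θ + μ_s (m g cos θ + P sin θ).
Solving, P (cos θ − μ_s sin θ) = m g (sin θ + μ_s cos θ), so P = 71×9.81×(sin 24.5° + 0.45 cos 24.5°)/(cos 24.5° − 0.45 sin 24.5°) = 697×0.8242/0.7233 = 794 N.

P ≈ 794 N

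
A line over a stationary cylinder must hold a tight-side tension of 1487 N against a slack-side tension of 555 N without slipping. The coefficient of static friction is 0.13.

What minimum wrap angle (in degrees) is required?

T₂/T₁ = e^{μβ} → β = ln(T₂/T₁)/μ.
β = ln(1487/555)/0.13 = 0.9855/0.13 = 7.581 rad.
In degrees: β = 7.581 × 180/π = 434°.

β_min ≈ 434°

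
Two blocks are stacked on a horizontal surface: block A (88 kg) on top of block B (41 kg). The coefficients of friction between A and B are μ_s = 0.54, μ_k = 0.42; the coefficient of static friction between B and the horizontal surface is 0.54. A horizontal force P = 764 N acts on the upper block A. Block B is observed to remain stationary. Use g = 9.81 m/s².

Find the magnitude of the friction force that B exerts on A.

Normal force at the A–B interface: N₁ = m_A g = 863.3 N.
So the A–B interface can sustain at most μ_s N₁ = 466.2 N of static friction.
P = 764 N exceeds that limit, so A slips over B and the interface friction becomes kinetic: f₁ = μ_k N₁ = 0.42×863.3 = 363 N.
B experiences an equal 363 N forward from A (third law). B is in equilibrium, so the floor supplies f₂ = 363 N of static friction (limit μ_s(m_A+m_B)g = 683.4 N, not exceeded).

f ≈ 363 N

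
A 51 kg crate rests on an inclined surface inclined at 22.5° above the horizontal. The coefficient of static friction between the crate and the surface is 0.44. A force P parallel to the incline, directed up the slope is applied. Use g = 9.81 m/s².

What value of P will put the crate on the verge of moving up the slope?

At impending motion up the slope, friction acts down-slope at its limit: f = μ_s N.
P is parallel to the surface, so N = m g cos θ = 462 N.
Along the incline: P = m g sin θ + μ_s N = 191 + 0.44×462 = 395 N.

P ≈ 395 N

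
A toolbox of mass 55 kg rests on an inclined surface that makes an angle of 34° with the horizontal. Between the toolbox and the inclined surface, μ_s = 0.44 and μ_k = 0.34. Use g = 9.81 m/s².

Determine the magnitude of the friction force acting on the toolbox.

f ≈ 152 N (up the incline)

The normal reaction is N = m g cos θ = 447.3 N.
For equilibrium along the incline, friction must balance the weight component: f = m g sin θ = 301.7 N up the slope.
Maximum static friction available: μ_s N = 0.44 × 447.3 = 196.8 N.
Since |301.7| > 196.8 N, static friction cannot hold it; the toolbox slides down the incline and kinetic friction applies: f = μ_k N = 0.34 × 447.3 = 152 N.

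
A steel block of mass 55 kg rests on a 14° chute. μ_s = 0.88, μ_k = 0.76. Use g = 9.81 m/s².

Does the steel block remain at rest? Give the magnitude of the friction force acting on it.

f ≈ 131 N

N = m g cos θ = 524 N.
Down-slope weight component: m g sin θ = 131 N.
μ_s N = 461 N.
131 ≤ 461 N, so it stays put; friction = 131 N.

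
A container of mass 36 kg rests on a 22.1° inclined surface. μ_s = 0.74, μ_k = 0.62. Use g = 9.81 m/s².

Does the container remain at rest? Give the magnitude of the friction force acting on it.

N = m g cos θ = 327 N.
Down-slope weight component: m g sin θ = 133 N.
μ_s N = 242 N.
133 ≤ 242 N, so it stays put; friction = 133 N.

f ≈ 133 N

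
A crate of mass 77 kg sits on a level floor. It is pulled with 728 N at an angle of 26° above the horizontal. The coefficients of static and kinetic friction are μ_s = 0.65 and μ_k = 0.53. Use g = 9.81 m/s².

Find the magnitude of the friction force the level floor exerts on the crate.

Vertical equilibrium gives N = m g − P sin α = 436.2 N.
For equilibrium, f = P cos α = 728×cos 26° = 654.3 N.
The static-friction limit is μ_s N = 283.6 N.
654.3 > 283.6 N → the crate slides; f = μ_k N = 0.53×436.2 = 231 N.

f ≈ 231 N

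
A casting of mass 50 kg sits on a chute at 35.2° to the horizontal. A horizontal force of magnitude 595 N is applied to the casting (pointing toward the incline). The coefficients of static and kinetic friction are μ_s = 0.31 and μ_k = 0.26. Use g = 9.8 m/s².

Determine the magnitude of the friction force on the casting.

The horizontal push has a component P sin θ into the surface, so N = m g cos θ + P sin θ = 400.4 + 343 = 743.4 N.
Along the incline, the net driving force (taking up-slope positive) is P cos θ − m g sin θ = 486.2 − 282.5 = 203.7 N, so equilibrium requires friction f = -203.7 N (down-slope).
The limit of static friction is μ_s N = 230.4 N.
Since 203.7 N is within the 230.4 N limit, the casting stays put and friction is exactly 204 N.

f ≈ 204 N (down the incline)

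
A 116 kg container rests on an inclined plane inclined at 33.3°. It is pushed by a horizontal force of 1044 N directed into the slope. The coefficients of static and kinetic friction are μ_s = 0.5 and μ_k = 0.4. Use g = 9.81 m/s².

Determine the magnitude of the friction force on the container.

The horizontal push has a component P sin θ into the surface, so N = m g cos θ + P sin θ = 951.1 + 573.2 = 1524 N.
Along the incline, the net driving force (taking up-slope positive) is P cos θ − m g sin θ = 872.6 − 624.8 = 247.8 N, so equilibrium requires friction f = -247.8 N (down-slope).
Maximum static friction: μ_s N = 0.5 × 1524 = 762.1 N.
|f_req| = 247.8 ≤ 762.1 N → the container is in equilibrium; friction equals the required value.

f ≈ 248 N (down the incline)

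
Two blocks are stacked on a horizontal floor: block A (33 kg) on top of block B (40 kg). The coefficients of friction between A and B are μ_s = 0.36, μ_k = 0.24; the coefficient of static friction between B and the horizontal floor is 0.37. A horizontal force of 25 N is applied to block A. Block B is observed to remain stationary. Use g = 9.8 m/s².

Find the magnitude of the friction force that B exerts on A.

Normal force at the A–B interface: N₁ = m_A g = 323.4 N.
So the A–B interface can sustain at most μ_s N₁ = 116.4 N of static friction.
P = 25 N is within that limit, so A and B move together (both at rest); the A–B friction is simply f₁ = P = 25 N.
By Newton's third law B feels 25 N forward from A. With B stationary, the floor's static friction on B balances it: f₂ = 25 N (well within μ_s(m_A+m_B)g = 264.7 N).

f ≈ 25 N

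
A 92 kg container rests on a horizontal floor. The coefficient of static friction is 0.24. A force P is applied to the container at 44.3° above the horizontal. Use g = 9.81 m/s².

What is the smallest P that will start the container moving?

N = m g − P sin α (the pull lifts the container).
At impending slip, P cos α = μ_s N = μ_s (m g − P sin α).
Solving: P (cos α + μ_s sin α) = μ_s m g → P = 0.24×903/(cos 44.3° + 0.24 sin 44.3°) = 217/0.8833 = 245 N.

P ≈ 245 N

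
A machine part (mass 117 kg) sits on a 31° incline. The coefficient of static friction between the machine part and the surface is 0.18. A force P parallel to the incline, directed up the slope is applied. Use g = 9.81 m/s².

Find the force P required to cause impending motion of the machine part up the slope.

P ≈ 768 N

At impending motion up the slope, friction acts down-slope at its limit: f = μ_s N.
P is parallel to the surface, so N = m g cos θ = 984 N.
Along the incline: P = m g sin θ + μ_s N = 591 + 0.18×984 = 768 N.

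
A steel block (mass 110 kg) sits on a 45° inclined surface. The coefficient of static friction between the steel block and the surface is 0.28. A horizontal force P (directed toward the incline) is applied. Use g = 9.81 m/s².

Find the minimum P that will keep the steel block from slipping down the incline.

P_min ≈ 607 N

The steel block tends to slide down (tan θ > μ_s), so at the point of impending slip friction acts up-slope at its limit: f = μ_s N.
Perpendicular to the incline: N = m g cos θ + P sin θ.
Along the incline: P cos θ + μ_s N = m g sin θ, i.e. P cos θ + μ_s (m g cos θ + P sin θ) = m g sin θ.
Solving, P (cos θ + μ_s sin θ) = m g (sin θ − μ_s cos θ), so P = 1080×0.5091/0.9051 = 607 N.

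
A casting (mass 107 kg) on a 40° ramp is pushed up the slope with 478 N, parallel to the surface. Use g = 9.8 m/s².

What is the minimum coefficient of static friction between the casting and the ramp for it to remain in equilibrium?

N = m g cos θ = 803.3 N.
Friction must make up the shortfall along the incline: f = m g sin θ − P = 674 − 478 = 196 N.
At the threshold f = μ_s N, so μ_s,min = 196/803.3 = 0.244.

μ_s,min ≈ 0.244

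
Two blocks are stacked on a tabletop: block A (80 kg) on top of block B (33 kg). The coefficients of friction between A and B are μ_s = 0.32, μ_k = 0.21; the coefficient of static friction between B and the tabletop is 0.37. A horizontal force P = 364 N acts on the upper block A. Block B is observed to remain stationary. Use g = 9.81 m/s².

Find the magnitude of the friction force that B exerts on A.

f ≈ 165 N

Between the blocks, N₁ = m_A g = 784.8 N.
Maximum static friction on A from B: μ_s N₁ = 0.32×784.8 = 251.1 N.
Since P = 364 N > 251.1 N, A slides on B; the A–B friction is kinetic: f₁ = μ_k N₁ = 0.21×784.8 = 165 N.
B experiences an equal 165 N forward from A (third law). B is in equilibrium, so the floor supplies f₂ = 165 N of static friction (limit μ_s(m_A+m_B)g = 410.2 N, not exceeded).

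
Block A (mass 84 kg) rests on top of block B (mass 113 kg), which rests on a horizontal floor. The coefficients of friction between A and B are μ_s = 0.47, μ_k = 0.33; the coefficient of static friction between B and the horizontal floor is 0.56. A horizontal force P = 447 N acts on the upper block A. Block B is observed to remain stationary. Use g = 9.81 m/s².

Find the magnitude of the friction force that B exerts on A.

Normal force at the A–B interface: N₁ = m_A g = 824 N.
Maximum static friction on A from B: μ_s N₁ = 0.47×824 = 387.3 N.
P = 447 N exceeds that limit, so A slips over B and the interface friction becomes kinetic: f₁ = μ_k N₁ = 0.33×824 = 272 N.
B experiences an equal 272 N forward from A (third law). B is in equilibrium, so the floor supplies f₂ = 272 N of static friction (limit μ_s(m_A+m_B)g = 1082 N, not exceeded).

f ≈ 272 N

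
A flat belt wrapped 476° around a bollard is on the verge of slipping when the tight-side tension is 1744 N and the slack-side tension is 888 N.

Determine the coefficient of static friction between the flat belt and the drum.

T₂/T₁ = e^{μβ} → μ = ln(T₂/T₁)/β.
β = 476° = 8.308 rad.
μ = ln(1744/888)/8.308 = ln(1.964)/8.308 = 0.0812.

μ ≈ 0.0812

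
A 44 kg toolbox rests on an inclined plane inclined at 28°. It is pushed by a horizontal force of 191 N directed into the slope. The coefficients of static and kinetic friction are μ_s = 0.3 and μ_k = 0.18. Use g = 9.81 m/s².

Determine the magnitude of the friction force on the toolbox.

f ≈ 34 N (up the incline)

Normal direction: N = m g cos θ + P sin θ = 470.8 N.
Parallel to the incline: P cos θ − m g sin θ = 168.6 − 202.6 = -34 N; the friction needed to balance this is 34 N acting up the slope.
Maximum static friction: μ_s N = 0.3 × 470.8 = 141.2 N.
Since 34 N is within the 141.2 N limit, the toolbox stays put and friction is exactly 34 N.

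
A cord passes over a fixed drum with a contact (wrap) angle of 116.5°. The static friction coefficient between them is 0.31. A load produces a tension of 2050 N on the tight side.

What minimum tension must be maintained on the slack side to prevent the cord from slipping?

T_min ≈ 1090 N

Capstan equation at impending slip: T_tight/T_slack = e^{μβ}.
β = 116.5° = 2.033 rad; e^{μβ} = e^{0.31×2.033} = 1.878.
T_slack = T_tight / e^{μβ} = 2050 / 1.878 = 1090 N.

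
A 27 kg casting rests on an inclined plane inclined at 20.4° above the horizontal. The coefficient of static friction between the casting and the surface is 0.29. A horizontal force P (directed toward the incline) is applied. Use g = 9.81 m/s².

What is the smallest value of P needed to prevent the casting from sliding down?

The casting tends to slide down (tan θ > μ_s), so at the point of impending slip friction acts up-slope at its limit: f = μ_s N.
Perpendicular to the incline: N = m g cos θ + P sin θ.
Along the incline: P cos θ + μ_s N = m g sin θ, i.e. P cos θ + μ_s (m g cos θ + P sin θ) = m g sin θ.
Solving, P (cos θ + μ_s sin θ) = m g (sin θ − μ_s cos θ), so P = 265×0.07676/1.038 = 19.6 N.

P_min ≈ 19.6 N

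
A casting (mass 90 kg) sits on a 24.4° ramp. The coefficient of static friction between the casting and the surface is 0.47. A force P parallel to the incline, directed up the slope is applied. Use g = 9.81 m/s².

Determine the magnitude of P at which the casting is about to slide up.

At impending motion up the slope, friction acts down-slope at its limit: f = μ_s N.
P is parallel to the surface, so N = m g cos θ = 804 N.
Along the incline: P = m g sin θ + μ_s N = 365 + 0.47×804 = 743 N.

P ≈ 743 N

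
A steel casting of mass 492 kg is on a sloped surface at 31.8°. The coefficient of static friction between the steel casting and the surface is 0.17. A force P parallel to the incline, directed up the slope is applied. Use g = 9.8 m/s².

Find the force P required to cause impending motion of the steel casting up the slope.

At impending motion up the slope, friction acts down-slope at its limit: f = μ_s N.
P is parallel to the surface, so N = m g cos θ = 4100 N.
Along the incline: P = m g sin θ + μ_s N = 2540 + 0.17×4100 = 3240 N.

P ≈ 3240 N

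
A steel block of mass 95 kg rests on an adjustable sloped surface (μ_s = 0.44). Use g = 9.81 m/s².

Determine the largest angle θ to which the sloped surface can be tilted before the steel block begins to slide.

θ_max ≈ 23.7°

At the slip threshold, m g sin θ = μ_s · m g cos θ, so tan θ = μ_s.
θ_max = arctan(0.44) = 23.7°.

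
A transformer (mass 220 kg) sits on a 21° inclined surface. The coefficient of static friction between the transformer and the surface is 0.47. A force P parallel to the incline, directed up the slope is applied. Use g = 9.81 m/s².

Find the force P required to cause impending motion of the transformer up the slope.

P ≈ 1720 N

At impending motion up the slope, friction acts down-slope at its limit: f = μ_s N.
P is parallel to the surface, so N = m g cos θ = 2010 N.
Along the incline: P = m g sin θ + μ_s N = 773 + 0.47×2010 = 1720 N.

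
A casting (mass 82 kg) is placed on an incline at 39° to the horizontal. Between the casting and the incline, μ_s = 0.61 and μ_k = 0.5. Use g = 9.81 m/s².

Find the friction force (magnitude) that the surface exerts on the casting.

Perpendicular to the surface, N = m g cos θ = 82·9.81·cos 39° = 625.2 N.
Along the slope the weight component is m g sin θ = 506.2 N; friction must supply exactly this, acting up-slope.
The static-friction ceiling is μ_s N = 0.61 × 625.2 = 381.3 N.
|506.2| exceeds 381.3 N, so the casting slips down-slope; friction is kinetic, f = μ_k N = 0.5×625.2 = 313 N.

f ≈ 313 N (up the incline)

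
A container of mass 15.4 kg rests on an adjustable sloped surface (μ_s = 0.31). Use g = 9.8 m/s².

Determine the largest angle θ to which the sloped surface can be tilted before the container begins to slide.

At the slip threshold, m g sin θ = μ_s · m g cos θ, so tan θ = μ_s.
θ_max = arctan(0.31) = 17.2°.

θ_max ≈ 17.2°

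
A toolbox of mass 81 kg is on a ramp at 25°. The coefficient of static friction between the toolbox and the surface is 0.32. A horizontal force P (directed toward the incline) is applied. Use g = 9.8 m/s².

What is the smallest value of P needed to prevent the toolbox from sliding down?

P_min ≈ 101 N

The toolbox tends to slide down (tan θ > μ_s), so at the point of impending slip friction acts up-slope at its limit: f = μ_s N.
Perpendicular to the incline: N = m g cos θ + P sin θ.
Along the incline: P cos θ + μ_s N = m g sin θ, i.e. P cos θ + μ_s (m g cos θ + P sin θ) = m g sin θ.
Solving, P (cos θ + μ_s sin θ) = m g (sin θ − μ_s cos θ), so P = 794×0.1326/1.042 = 101 N.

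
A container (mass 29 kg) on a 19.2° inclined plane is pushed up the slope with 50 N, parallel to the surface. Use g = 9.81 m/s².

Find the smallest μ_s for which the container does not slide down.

N = m g cos θ = 268.7 N.
Friction must make up the shortfall along the incline: f = m g sin θ − P = 93.56 − 50 = 43.56 N.
At the threshold f = μ_s N, so μ_s,min = 43.56/268.7 = 0.162.

μ_s,min ≈ 0.162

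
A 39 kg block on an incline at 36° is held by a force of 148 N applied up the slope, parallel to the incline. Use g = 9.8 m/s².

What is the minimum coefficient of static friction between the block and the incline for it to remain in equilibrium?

N = m g cos θ = 309.2 N.
Friction must make up the shortfall along the incline: f = m g sin θ − P = 224.7 − 148 = 76.65 N.
At the threshold f = μ_s N, so μ_s,min = 76.65/309.2 = 0.248.

μ_s,min ≈ 0.248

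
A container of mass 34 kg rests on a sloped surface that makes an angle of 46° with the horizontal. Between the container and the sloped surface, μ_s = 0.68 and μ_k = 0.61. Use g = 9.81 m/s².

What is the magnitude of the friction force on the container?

f ≈ 141 N (up the incline)

The normal reaction is N = m g cos θ = 231.7 N.
For equilibrium along the incline, friction must balance the weight component: f = m g sin θ = 239.9 N up the slope.
Static friction can supply at most μ_s N = 157.6 N.
|239.9| exceeds 157.6 N, so the container slips down-slope; friction is kinetic, f = μ_k N = 0.61×231.7 = 141 N.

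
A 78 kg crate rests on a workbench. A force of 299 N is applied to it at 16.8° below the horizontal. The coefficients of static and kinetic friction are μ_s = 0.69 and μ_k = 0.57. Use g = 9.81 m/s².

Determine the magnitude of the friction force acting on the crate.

N = m g + P sin α = 765.2 + 299×sin 16.8° = 851.6 N.
Horizontally, friction must balance P cos α = 286.2 N.
The static-friction limit is μ_s N = 587.6 N.
286.2 ≤ 587.6 N → static; friction equals the required 286 N.

f ≈ 286 N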